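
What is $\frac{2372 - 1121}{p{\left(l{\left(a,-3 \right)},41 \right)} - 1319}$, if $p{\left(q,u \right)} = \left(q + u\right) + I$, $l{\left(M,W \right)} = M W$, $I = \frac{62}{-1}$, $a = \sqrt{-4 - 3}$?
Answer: $- \frac{1676340}{1795663} + \frac{3753 i \sqrt{7}}{1795663} \approx -0.93355 + 0.0055297 i$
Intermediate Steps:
$a = i \sqrt{7}$ ($a = \sqrt{-7} = i \sqrt{7} \approx 2.6458 i$)
$I = -62$ ($I = 62 \left(-1\right) = -62$)
$p{\left(q,u \right)} = -62 + q + u$ ($p{\left(q,u \right)} = \left(q + u\right) - 62 = -62 + q + u$)
$\frac{2372 - 1121}{p{\left(l{\left(a,-3 \right)},41 \right)} - 1319} = \frac{2372 - 1121}{\left(-62 + i \sqrt{7} \left(-3\right) + 41\right) - 1319} = \frac{1251}{\left(-62 - 3 i \sqrt{7} + 41\right) - 1319} = \frac{1251}{\left(-21 - 3 i \sqrt{7}\right) - 1319} = \frac{1251}{-1340 - 3 i \sqrt{7}}$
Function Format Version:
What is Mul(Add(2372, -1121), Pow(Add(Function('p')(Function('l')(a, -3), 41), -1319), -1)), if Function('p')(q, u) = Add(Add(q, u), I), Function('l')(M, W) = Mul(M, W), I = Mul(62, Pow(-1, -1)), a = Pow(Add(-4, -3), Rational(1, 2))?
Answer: Add(Rational(-1676340, 1795663), Mul(Rational(3753, 1795663), I, Pow(7, Rational(1, 2)))) ≈ Add(-0.93355, Mul(0.0055297, I))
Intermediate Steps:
a = Mul(I, Pow(7, Rational(1, 2))) (a = Pow(-7, Rational(1, 2)) = Mul(I, Pow(7, Rational(1, 2))) ≈ Mul(2.6458, I))
I = -62 (I = Mul(62, -1) = -62)
Function('p')(q, u) = Add(-62, q, u) (Function('p')(q, u) = Add(Add(q, u), -62) = Add(-62, q, u))
Mul(Add(2372, -1121), Pow(Add(Function('p')(Function('l')(a, -3), 41), -1319), -1)) = Mul(Add(2372, -1121), Pow(Add(Add(-62, Mul(Mul(I, Pow(7, Rational(1, 2))), -3), 41), -1319), -1)) = Mul(1251, Pow(Add(Add(-62, Mul(-3, I, Pow(7, Rational(1, 2))), 41), -1319), -1)) = Mul(1251, Pow(Add(Add(-21, Mul(-3, I, Pow(7, Rational(1, 2)))), -1319), -1)) = Mul(1251, Pow(Add(-1340, Mul(-3, I, Pow(7, Rational(1, 2)))), -1))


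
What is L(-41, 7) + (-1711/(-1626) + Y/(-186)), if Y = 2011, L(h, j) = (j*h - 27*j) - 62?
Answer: -4601728/8401 ≈ -547.76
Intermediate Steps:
L(h, j) = -62 - 27*j + h*j (L(h, j) = (h*j - 27*j) - 62 = (-27*j + h*j) - 62 = -62 - 27*j + h*j)
L(-41, 7) + (-1711/(-1626) + Y/(-186)) = (-62 - 27*7 - 41*7) + (-1711/(-1626) + 2011/(-186)) = (-62 - 189 - 287) + (-1711*(-1/1626) + 2011*(-1/186)) = -538 + (1711/1626 - 2011/186) = -538 - 81990/8401 = -4601728/8401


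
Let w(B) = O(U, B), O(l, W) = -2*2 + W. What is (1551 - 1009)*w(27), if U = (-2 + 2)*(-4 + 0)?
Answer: 12466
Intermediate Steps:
U = 0 (U = 0*(-4) = 0)
O(l, W) = -4 + W
w(B) = -4 + B
(1551 - 1009)*w(27) = (1551 - 1009)*(-4 + 27) = 542*23 = 12466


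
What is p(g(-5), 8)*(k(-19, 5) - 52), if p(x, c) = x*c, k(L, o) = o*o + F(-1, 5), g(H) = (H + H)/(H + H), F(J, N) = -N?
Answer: -256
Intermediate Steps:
g(H) = 1 (g(H) = (2*H)/((2*H)) = (2*H)*(1/(2*H)) = 1)
k(L, o) = -5 + o**2 (k(L, o) = o*o - 1*5 = o**2 - 5 = -5 + o**2)
p(x, c) = c*x
p(g(-5), 8)*(k(-19, 5) - 52) = (8*1)*((-5 + 5**2) - 52) = 8*((-5 + 25) - 52) = 8*(20 - 52) = 8*(-32) = -256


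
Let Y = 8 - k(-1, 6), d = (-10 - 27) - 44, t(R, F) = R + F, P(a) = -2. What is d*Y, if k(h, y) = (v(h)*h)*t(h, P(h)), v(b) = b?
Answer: -891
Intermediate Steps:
t(R, F) = F + R
d = -81 (d = -37 - 44 = -81)
k(h, y) = h²*(-2 + h) (k(h, y) = (h*h)*(-2 + h) = h²*(-2 + h))
Y = 11 (Y = 8 - (-1)²*(-2 - 1) = 8 - (-3) = 8 - 1*(-3) = 8 + 3 = 11)
d*Y = -81*11 = -891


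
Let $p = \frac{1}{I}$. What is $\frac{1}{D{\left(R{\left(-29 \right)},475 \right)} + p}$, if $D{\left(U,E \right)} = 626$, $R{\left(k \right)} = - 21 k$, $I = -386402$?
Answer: $\frac{386402}{241887651} \approx 0.0015974$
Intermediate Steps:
$p = - \frac{1}{386402}$ ($p = \frac{1}{-386402} = - \frac{1}{386402} \approx -2.588 \cdot 10^{-6}$)
$\frac{1}{D{\left(R{\left(-29 \right)},475 \right)} + p} = \frac{1}{626 - \frac{1}{386402}} = \frac{1}{\frac{241887651}{386402}} = \frac{386402}{241887651}$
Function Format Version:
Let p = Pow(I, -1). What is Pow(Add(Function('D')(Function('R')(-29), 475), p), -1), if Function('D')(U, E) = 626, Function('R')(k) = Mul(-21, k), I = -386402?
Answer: Rational(386402, 241887651) ≈ 0.0015974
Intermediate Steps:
p = Rational(-1, 386402) (p = Pow(-386402, -1) = Rational(-1, 386402) ≈ -2.5880e-6)
Pow(Add(Function('D')(Function('R')(-29), 475), p), -1) = Pow(Add(626, Rational(-1, 386402)), -1) = Pow(Rational(241887651, 386402), -1) = Rational(386402, 241887651)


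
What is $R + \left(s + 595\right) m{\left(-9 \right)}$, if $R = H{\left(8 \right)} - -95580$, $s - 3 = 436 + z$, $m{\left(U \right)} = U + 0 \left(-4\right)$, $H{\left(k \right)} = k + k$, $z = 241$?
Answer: $84121$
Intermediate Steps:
$H{\left(k \right)} = 2 k$
$m{\left(U \right)} = U$ ($m{\left(U \right)} = U + 0 = U$)
$s = 680$ ($s = 3 + \left(436 + 241\right) = 3 + 677 = 680$)
$R = 95596$ ($R = 2 \cdot 8 - -95580 = 16 + 95580 = 95596$)
$R + \left(s + 595\right) m{\left(-9 \right)} = 95596 + \left(680 + 595\right) \left(-9\right) = 95596 + 1275 \left(-9\right) = 95596 - 11475 = 84121$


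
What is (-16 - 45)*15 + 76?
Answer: -839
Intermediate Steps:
(-16 - 45)*15 + 76 = -61*15 + 76 = -915 + 76 = -839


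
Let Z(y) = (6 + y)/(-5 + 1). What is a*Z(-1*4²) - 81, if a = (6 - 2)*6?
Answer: -21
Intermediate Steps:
Z(y) = -3/2 - y/4 (Z(y) = (6 + y)/(-4) = (6 + y)*(-¼) = -3/2 - y/4)
a = 24 (a = 4*6 = 24)
a*Z(-1*4²) - 81 = 24*(-3/2 - (-1)*4²/4) - 81 = 24*(-3/2 - (-1)*16/4) - 81 = 24*(-3/2 - ¼*(-16)) - 81 = 24*(-3/2 + 4) - 81 = 24*(5/2) - 81 = 60 - 81 = -21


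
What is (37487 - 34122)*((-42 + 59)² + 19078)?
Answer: 65169955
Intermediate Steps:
(37487 - 34122)*((-42 + 59)² + 19078) = 3365*(17² + 19078) = 3365*(289 + 19078) = 3365*19367 = 65169955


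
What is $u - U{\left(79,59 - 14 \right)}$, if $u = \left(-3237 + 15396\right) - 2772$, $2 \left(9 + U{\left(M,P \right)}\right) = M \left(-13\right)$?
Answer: $\frac{19819}{2} \approx 9909.5$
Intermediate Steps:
$U{\left(M,P \right)} = -9 - \frac{13 M}{2}$ ($U{\left(M,P \right)} = -9 + \frac{M \left(-13\right)}{2} = -9 + \frac{\left(-13\right) M}{2} = -9 - \frac{13 M}{2}$)
$u = 9387$ ($u = 12159 - 2772 = 9387$)
$u - U{\left(79,59 - 14 \right)} = 9387 - \left(-9 - \frac{1027}{2}\right) = 9387 - - \frac{1045}{2} = 9387 + \frac{1045}{2} = \frac{19819}{2}$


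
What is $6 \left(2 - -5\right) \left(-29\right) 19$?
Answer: $-23142$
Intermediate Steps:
$6 \left(2 - -5\right) \left(-29\right) 19 = 6 \left(2 + 5\right) \left(-29\right) 19 = 6 \cdot 7 \left(-29\right) 19 = 42 \left(-29\right) 19 = \left(-1218\right) 19 = -23142$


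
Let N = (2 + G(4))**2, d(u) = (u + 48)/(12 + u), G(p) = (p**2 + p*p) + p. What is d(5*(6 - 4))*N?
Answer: 41876/11 ≈ 3806.9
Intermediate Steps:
G(p) = p + 2*p**2 (G(p) = (p**2 + p**2) + p = 2*p**2 + p = p + 2*p**2)
d(u) = (48 + u)/(12 + u)
N = 1444 (N = (2 + 4*(1 + 2*4))**2 = (2 + 4*(1 + 8))**2 = (2 + 4*9)**2 = (2 + 36)**2 = 38**2 = 1444)
d(5*(6 - 4))*N = ((48 + 5*(6 - 4))/(12 + 5*(6 - 4)))*1444 = ((48 + 5*2)/(12 + 5*2))*1444 = ((48 + 10)/(12 + 10))*1444 = (58/22)*1444 = ((1/22)*58)*1444 = (29/11)*1444 = 41876/11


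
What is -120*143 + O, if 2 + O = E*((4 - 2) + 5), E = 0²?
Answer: -17162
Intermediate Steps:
E = 0
O = -2 (O = -2 + 0*((4 - 2) + 5) = -2 + 0*(2 + 5) = -2 + 0*7 = -2 + 0 = -2)
-120*143 + O = -120*143 - 2 = -17160 - 2 = -17162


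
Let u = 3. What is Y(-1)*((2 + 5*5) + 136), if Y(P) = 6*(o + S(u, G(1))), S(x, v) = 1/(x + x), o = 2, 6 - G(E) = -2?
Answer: 2119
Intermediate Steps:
G(E) = 8 (G(E) = 6 - 1*(-2) = 6 + 2 = 8)
S(x, v) = 1/(2*x)
Y(P) = 13 (Y(P) = 6*(2 + (1/2)/3) = 6*(2 + (1/2)*(1/3)) = 6*(2 + 1/6) = 6*(13/6) = 13)
Y(-1)*((2 + 5*5) + 136) = 13*((2 + 5*5) + 136) = 13*((2 + 25) + 136) = 13*(27 + 136) = 13*163 = 2119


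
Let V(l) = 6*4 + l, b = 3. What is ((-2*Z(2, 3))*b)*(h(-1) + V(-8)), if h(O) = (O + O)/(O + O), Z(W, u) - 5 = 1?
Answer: -612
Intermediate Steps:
Z(W, u) = 6 (Z(W, u) = 5 + 1 = 6)
V(l) = 24 + l
h(O) = 1 (h(O) = (2*O)/((2*O)) = (2*O)*(1/(2*O)) = 1)
((-2*Z(2, 3))*b)*(h(-1) + V(-8)) = (-2*6*3)*(1 + (24 - 8)) = (-12*3)*(1 + 16) = -36*17 = -612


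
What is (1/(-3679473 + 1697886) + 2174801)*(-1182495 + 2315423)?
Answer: 4882418233815716608/1981587 ≈ 2.4639e+12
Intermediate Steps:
(1/(-3679473 + 1697886) + 2174801)*(-1182495 + 2315423) = (1/(-1981587) + 2174801)*1132928 = (-1/1981587 + 2174801)*1132928 = (4309557389186/1981587)*1132928 = 4882418233815716608/1981587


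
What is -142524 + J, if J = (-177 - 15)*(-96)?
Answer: -124092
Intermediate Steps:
J = 18432 (J = -192*(-96) = 18432)
-142524 + J = -142524 + 18432 = -124092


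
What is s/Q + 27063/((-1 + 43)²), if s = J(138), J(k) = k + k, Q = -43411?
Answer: 130482781/8508556 ≈ 15.335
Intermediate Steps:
J(k) = 2*k
s = 276 (s = 2*138 = 276)
s/Q + 27063/((-1 + 43)²) = 276/(-43411) + 27063/((-1 + 43)²) = 276*(-1/43411) + 27063/(42²) = -276/43411 + 27063/1764 = -276/43411 + 27063*(1/1764) = -276/43411 + 3007/196 = 130482781/8508556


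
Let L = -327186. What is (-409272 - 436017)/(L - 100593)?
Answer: 93921/47531 ≈ 1.9760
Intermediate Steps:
(-409272 - 436017)/(L - 100593) = (-409272 - 436017)/(-327186 - 100593) = -845289/(-427779) = -845289*(-1/427779) = 93921/47531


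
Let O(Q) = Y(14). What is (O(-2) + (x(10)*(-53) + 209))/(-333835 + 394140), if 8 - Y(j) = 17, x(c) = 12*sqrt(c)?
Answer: 40/12061 - 636*sqrt(10)/60305 ≈ -0.030034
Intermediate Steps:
Y(j) = -9 (Y(j) = 8 - 1*17 = 8 - 17 = -9)
O(Q) = -9
(O(-2) + (x(10)*(-53) + 209))/(-333835 + 394140) = (-9 + ((12*sqrt(10))*(-53) + 209))/(-333835 + 394140) = (-9 + (-636*sqrt(10) + 209))/60305 = (-9 + (209 - 636*sqrt(10)))*(1/60305) = (200 - 636*sqrt(10))*(1/60305) = 40/12061 - 636*sqrt(10)/60305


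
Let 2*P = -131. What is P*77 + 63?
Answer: -9961/2 ≈ -4980.5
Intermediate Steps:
P = -131/2 (P = (1/2)*(-131) = -131/2 ≈ -65.500)
P*77 + 63 = -131/2*77 + 63 = -10087/2 + 63 = -9961/2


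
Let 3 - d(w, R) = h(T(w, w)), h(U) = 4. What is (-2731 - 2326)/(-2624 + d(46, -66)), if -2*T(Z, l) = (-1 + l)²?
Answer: 5057/2625 ≈ 1.9265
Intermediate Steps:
T(Z, l) = -(-1 + l)²/2
d(w, R) = -1 (d(w, R) = 3 - 1*4 = 3 - 4 = -1)
(-2731 - 2326)/(-2624 + d(46, -66)) = (-2731 - 2326)/(-2624 - 1) = -5057/(-2625) = -5057*(-1/2625) = 5057/2625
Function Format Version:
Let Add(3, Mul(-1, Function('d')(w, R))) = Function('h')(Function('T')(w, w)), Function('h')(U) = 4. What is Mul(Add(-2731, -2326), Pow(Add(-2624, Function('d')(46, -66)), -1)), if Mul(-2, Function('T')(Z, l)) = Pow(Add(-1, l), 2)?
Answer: Rational(5057, 2625) ≈ 1.9265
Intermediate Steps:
Function('T')(Z, l) = Mul(Rational(-1, 2), Pow(Add(-1, l), 2))
Function('d')(w, R) = -1 (Function('d')(w, R) = Add(3, Mul(-1, 4)) = Add(3, -4) = -1)
Mul(Add(-2731, -2326), Pow(Add(-2624, Function('d')(46, -66)), -1)) = Mul(Add(-2731, -2326), Pow(Add(-2624, -1), -1)) = Mul(-5057, Pow(-2625, -1)) = Mul(-5057, Rational(-1, 2625)) = Rational(5057, 2625)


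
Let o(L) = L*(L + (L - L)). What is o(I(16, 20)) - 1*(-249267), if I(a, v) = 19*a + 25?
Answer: 357508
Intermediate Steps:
I(a, v) = 25 + 19*a
o(L) = L² (o(L) = L*(L + 0) = L*L = L²)
o(I(16, 20)) - 1*(-249267) = (25 + 19*16)² - 1*(-249267) = (25 + 304)² + 249267 = 329² + 249267 = 108241 + 249267 = 357508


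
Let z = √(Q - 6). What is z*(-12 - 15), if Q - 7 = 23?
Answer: -54*√6 ≈ -132.27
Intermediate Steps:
Q = 30 (Q = 7 + 23 = 30)
z = 2*√6 (z = √(30 - 6) = √24 = 2*√6 ≈ 4.8990)
z*(-12 - 15) = (2*√6)*(-12 - 15) = (2*√6)*(-27) = -54*√6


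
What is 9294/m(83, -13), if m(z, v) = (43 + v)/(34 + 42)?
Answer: 117724/5 ≈ 23545.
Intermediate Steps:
m(z, v) = 43/76 + v/76 (m(z, v) = (43 + v)/76 = (43 + v)*(1/76) = 43/76 + v/76)
9294/m(83, -13) = 9294/(43/76 + (1/76)*(-13)) = 9294/(43/76 - 13/76) = 9294/(15/38) = 9294*(38/15) = 117724/5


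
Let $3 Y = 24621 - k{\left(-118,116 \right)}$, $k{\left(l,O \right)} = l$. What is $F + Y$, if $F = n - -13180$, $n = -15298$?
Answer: $\frac{18385}{3} \approx 6128.3$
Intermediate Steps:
$Y = \frac{24739}{3}$ ($Y = \frac{24621 - -118}{3} = \frac{24621 + 118}{3} = \frac{1}{3} \cdot 24739 = \frac{24739}{3} \approx 8246.3$)
$F = -2118$ ($F = -15298 - -13180 = -15298 + 13180 = -2118$)
$F + Y = -2118 + \frac{24739}{3} = \frac{18385}{3}$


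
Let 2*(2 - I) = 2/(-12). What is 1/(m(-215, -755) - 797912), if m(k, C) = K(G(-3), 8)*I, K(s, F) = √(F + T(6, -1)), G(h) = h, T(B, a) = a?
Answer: -114899328/91679552598761 - 300*√7/91679552598761 ≈ -1.2533e-6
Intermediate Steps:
I = 25/12 (I = 2 - 1/(-12) = 2 - (-1)/12 = 2 - ½*(-⅙) = 2 + 1/12 = 25/12 ≈ 2.0833)
K(s, F) = √(-1 + F) (K(s, F) = √(F - 1) = √(-1 + F))
m(k, C) = 25*√7/12 (m(k, C) = √(-1 + 8)*(25/12) = √7*(25/12) = 25*√7/12)
1/(m(-215, -755) - 797912) = 1/(25*√7/12 - 797912) = 1/(-797912 + 25*√7/12)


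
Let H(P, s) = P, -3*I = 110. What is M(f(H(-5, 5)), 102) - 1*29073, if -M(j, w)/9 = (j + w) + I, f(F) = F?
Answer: -29616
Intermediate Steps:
I = -110/3 (I = -⅓*110 = -110/3 ≈ -36.667)
M(j, w) = 330 - 9*j - 9*w (M(j, w) = -9*((j + w) - 110/3) = -9*(-110/3 + j + w) = 330 - 9*j - 9*w)
M(f(H(-5, 5)), 102) - 1*29073 = (330 - 9*(-5) - 9*102) - 1*29073 = (330 + 45 - 918) - 29073 = -543 - 29073 = -29616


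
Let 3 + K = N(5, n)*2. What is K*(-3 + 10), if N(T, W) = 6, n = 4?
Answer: 63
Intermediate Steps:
K = 9 (K = -3 + 6*2 = -3 + 12 = 9)
K*(-3 + 10) = 9*(-3 + 10) = 9*7 = 63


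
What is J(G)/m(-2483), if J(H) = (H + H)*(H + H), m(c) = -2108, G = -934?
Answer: -872356/527 ≈ -1655.3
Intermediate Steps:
J(H) = 4*H² (J(H) = (2*H)*(2*H) = 4*H²)
J(G)/m(-2483) = (4*(-934)²)/(-2108) = (4*872356)*(-1/2108) = 3489424*(-1/2108) = -872356/527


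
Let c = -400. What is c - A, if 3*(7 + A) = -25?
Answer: -1154/3 ≈ -384.67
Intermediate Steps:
A = -46/3 (A = -7 + (⅓)*(-25) = -7 - 25/3 = -46/3 ≈ -15.333)
c - A = -400 - 1*(-46/3) = -400 + 46/3 = -1154/3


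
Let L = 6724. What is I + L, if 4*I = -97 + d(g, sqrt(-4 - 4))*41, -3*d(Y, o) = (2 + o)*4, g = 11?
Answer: 80069/12 - 82*I*sqrt(2)/3 ≈ 6672.4 - 38.655*I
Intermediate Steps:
d(Y, o) = -8/3 - 4*o/3 (d(Y, o) = -(2 + o)*4/3 = -(8 + 4*o)/3 = -8/3 - 4*o/3)
I = -619/12 - 82*I*sqrt(2)/3 (I = (-97 + (-8/3 - 4*sqrt(-4 - 4)/3)*41)/4 = (-97 + (-8/3 - 8*I*sqrt(2)/3)*41)/4 = (-97 + (-328/3 - 328*I*sqrt(2)/3))/4 = (-619/3 - 328*I*sqrt(2)/3)/4 = -619/12 - 82*I*sqrt(2)/3 ≈ -51.583 - 38.655*I)
I + L = (-619/12 - 82*I*sqrt(2)/3) + 6724 = 80069/12 - 82*I*sqrt(2)/3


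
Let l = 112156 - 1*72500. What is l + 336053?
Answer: 375709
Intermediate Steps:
l = 39656 (l = 112156 - 72500 = 39656)
l + 336053 = 39656 + 336053 = 375709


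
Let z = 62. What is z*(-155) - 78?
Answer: -9688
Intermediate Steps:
z*(-155) - 78 = 62*(-155) - 78 = -9610 - 78 = -9688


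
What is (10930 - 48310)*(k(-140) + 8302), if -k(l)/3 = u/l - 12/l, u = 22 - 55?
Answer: -310292715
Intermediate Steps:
u = -33
k(l) = 135/l (k(l) = -3*(-33/l - 12/l) = -(-135)/l = 135/l)
(10930 - 48310)*(k(-140) + 8302) = (10930 - 48310)*(135/(-140) + 8302) = -37380*(135*(-1/140) + 8302) = -37380*(-27/28 + 8302) = -37380*232429/28 = -310292715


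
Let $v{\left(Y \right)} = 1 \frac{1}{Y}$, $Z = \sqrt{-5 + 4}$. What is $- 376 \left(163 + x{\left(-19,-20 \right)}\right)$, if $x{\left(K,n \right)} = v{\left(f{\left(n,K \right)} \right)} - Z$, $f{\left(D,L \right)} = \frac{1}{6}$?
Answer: $-63544 + 376 i \approx -63544.0 + 376.0 i$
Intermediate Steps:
$f{\left(D,L \right)} = \frac{1}{6}$
$Z = i$ ($Z = \sqrt{-1} = i \approx 1.0 i$)
$v{\left(Y \right)} = \frac{1}{Y}$
$x{\left(K,n \right)} = 6 - i$ ($x{\left(K,n \right)} = \frac{1}{\frac{1}{6}} - i = 6 - i$)
$- 376 \left(163 + x{\left(-19,-20 \right)}\right) = - 376 \left(163 + \left(6 - i\right)\right) = - 376 \left(169 - i\right) = -63544 + 376 i$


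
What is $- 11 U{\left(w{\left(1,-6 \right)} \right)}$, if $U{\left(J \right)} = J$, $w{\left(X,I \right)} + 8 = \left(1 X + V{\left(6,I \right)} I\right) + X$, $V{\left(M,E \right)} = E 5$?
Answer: $-1914$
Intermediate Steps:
$V{\left(M,E \right)} = 5 E$
$w{\left(X,I \right)} = -8 + 2 X + 5 I^{2}$ ($w{\left(X,I \right)} = -8 + \left(\left(1 X + 5 I I\right) + X\right) = -8 + \left(\left(X + 5 I^{2}\right) + X\right) = -8 + \left(2 X + 5 I^{2}\right) = -8 + 2 X + 5 I^{2}$)
$- 11 U{\left(w{\left(1,-6 \right)} \right)} = - 11 \left(-8 + 2 \cdot 1 + 5 \left(-6\right)^{2}\right) = - 11 \left(-8 + 2 + 5 \cdot 36\right) = - 11 \left(-8 + 2 + 180\right) = \left(-11\right) 174 = -1914$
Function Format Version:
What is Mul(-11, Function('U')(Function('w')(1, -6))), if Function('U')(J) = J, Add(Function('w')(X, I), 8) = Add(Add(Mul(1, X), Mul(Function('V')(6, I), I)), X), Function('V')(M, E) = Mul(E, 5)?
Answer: -1914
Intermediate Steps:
Function('V')(M, E) = Mul(5, E)
Function('w')(X, I) = Add(-8, Mul(2, X), Mul(5, Pow(I, 2))) (Function('w')(X, I) = Add(-8, Add(Add(Mul(1, X), Mul(Mul(5, I), I)), X)) = Add(-8, Add(Add(X, Mul(5, Pow(I, 2))), X)) = Add(-8, Add(Mul(2, X), Mul(5, Pow(I, 2)))) = Add(-8, Mul(2, X), Mul(5, Pow(I, 2))))
Mul(-11, Function('U')(Function('w')(1, -6))) = Mul(-11, Add(-8, Mul(2, 1), Mul(5, Pow(-6, 2)))) = Mul(-11, Add(-8, 2, Mul(5, 36))) = Mul(-11, Add(-8, 2, 180)) = Mul(-11, 174) = -1914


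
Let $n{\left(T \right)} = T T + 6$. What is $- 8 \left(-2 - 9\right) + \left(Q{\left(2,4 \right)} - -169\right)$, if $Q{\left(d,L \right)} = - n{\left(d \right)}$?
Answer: $247$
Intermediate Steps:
$n{\left(T \right)} = 6 + T^{2}$ ($n{\left(T \right)} = T^{2} + 6 = 6 + T^{2}$)
$Q{\left(d,L \right)} = -6 - d^{2}$ ($Q{\left(d,L \right)} = - (6 + d^{2}) = -6 - d^{2}$)
$- 8 \left(-2 - 9\right) + \left(Q{\left(2,4 \right)} - -169\right) = - 8 \left(-2 - 9\right) - -159 = \left(-8\right) \left(-11\right) + \left(\left(-6 - 4\right) + 169\right) = 88 + \left(\left(-6 - 4\right) + 169\right) = 88 + \left(-10 + 169\right) = 88 + 159 = 247$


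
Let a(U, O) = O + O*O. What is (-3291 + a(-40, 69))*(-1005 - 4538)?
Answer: -8530677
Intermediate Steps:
a(U, O) = O + O²
(-3291 + a(-40, 69))*(-1005 - 4538) = (-3291 + 69*(1 + 69))*(-1005 - 4538) = (-3291 + 69*70)*(-5543) = (-3291 + 4830)*(-5543) = 1539*(-5543) = -8530677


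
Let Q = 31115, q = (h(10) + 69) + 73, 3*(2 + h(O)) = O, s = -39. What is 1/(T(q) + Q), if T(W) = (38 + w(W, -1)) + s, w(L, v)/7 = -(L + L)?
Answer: 3/87322 ≈ 3.4356e-5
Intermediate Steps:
w(L, v) = -14*L (w(L, v) = 7*(-(L + L)) = 7*(-2*L) = -14*L)
h(O) = -2 + O/3
q = 430/3 (q = ((-2 + (⅓)*10) + 69) + 73 = ((-2 + 10/3) + 69) + 73 = (4/3 + 69) + 73 = 211/3 + 73 = 430/3 ≈ 143.33)
T(W) = -1 - 14*W (T(W) = (38 - 14*W) - 39 = -1 - 14*W)
1/(T(q) + Q) = 1/((-1 - 14*430/3) + 31115) = 1/((-1 - 6020/3) + 31115) = 1/(-6023/3 + 31115) = 1/(87322/3) = 3/87322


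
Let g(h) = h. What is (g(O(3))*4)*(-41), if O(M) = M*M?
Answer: -1476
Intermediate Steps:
O(M) = M²
(g(O(3))*4)*(-41) = (3²*4)*(-41) = (9*4)*(-41) = 36*(-41) = -1476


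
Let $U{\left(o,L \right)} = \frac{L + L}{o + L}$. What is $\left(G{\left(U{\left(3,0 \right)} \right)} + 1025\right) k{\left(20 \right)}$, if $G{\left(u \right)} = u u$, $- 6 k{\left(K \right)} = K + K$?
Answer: $- \frac{20500}{3} \approx -6833.3$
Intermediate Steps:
$U{\left(o,L \right)} = \frac{2 L}{L + o}$
$k{\left(K \right)} = - \frac{K}{3}$ ($k{\left(K \right)} = - \frac{K + K}{6} = - \frac{2 K}{6} = - \frac{K}{3}$)
$G{\left(u \right)} = u^{2}$
$\left(G{\left(U{\left(3,0 \right)} \right)} + 1025\right) k{\left(20 \right)} = \left(\left(2 \cdot 0 \frac{1}{0 + 3}\right)^{2} + 1025\right) \left(\left(- \frac{1}{3}\right) 20\right) = \left(\left(2 \cdot 0 \cdot \frac{1}{3}\right)^{2} + 1025\right) \left(- \frac{20}{3}\right) = \left(0^{2} + 1025\right) \left(- \frac{20}{3}\right) = \left(0 + 1025\right) \left(- \frac{20}{3}\right) = 1025 \left(- \frac{20}{3}\right) = - \frac{20500}{3}$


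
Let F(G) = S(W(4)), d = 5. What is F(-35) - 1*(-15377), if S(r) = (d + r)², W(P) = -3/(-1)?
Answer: 15441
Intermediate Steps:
W(P) = 3 (W(P) = -3*(-1) = 3)
S(r) = (5 + r)²
F(G) = 64 (F(G) = (5 + 3)² = 8² = 64)
F(-35) - 1*(-15377) = 64 - 1*(-15377) = 64 + 15377 = 15441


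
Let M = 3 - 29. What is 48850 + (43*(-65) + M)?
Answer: 46029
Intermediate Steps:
M = -26
48850 + (43*(-65) + M) = 48850 + (43*(-65) - 26) = 48850 + (-2795 - 26) = 48850 - 2821 = 46029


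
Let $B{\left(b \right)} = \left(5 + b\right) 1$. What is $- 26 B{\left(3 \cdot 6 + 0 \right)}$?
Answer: $-598$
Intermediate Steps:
$B{\left(b \right)} = 5 + b$
$- 26 B{\left(3 \cdot 6 + 0 \right)} = - 26 \left(5 + \left(3 \cdot 6 + 0\right)\right) = - 26 \left(5 + \left(18 + 0\right)\right) = - 26 \left(5 + 18\right) = \left(-26\right) 23 = -598$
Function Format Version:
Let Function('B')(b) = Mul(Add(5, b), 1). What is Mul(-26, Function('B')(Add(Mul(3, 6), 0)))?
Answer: -598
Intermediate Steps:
Function('B')(b) = Add(5, b)
Mul(-26, Function('B')(Add(Mul(3, 6), 0))) = Mul(-26, Add(5, Add(Mul(3, 6), 0))) = Mul(-26, Add(5, Add(18, 0))) = Mul(-26, Add(5, 18)) = Mul(-26, 23) = -598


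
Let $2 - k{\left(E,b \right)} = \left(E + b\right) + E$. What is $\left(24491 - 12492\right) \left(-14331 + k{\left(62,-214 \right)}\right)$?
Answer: $-170853761$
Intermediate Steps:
$k{\left(E,b \right)} = 2 - b - 2 E$ ($k{\left(E,b \right)} = 2 - \left(\left(E + b\right) + E\right) = 2 - \left(b + 2 E\right) = 2 - b - 2 E$)
$\left(24491 - 12492\right) \left(-14331 + k{\left(62,-214 \right)}\right) = \left(24491 - 12492\right) \left(-14331 - -92\right) = 11999 \left(-14331 + \left(2 + 214 - 124\right)\right) = 11999 \left(-14331 + 92\right) = 11999 \left(-14239\right) = -170853761$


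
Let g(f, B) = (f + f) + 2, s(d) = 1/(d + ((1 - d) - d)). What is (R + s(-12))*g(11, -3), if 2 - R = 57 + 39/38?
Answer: -331668/247 ≈ -1342.8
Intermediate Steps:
s(d) = 1/(1 - d) (s(d) = 1/(d + (1 - 2*d)) = 1/(1 - d))
g(f, B) = 2 + 2*f (g(f, B) = 2*f + 2 = 2 + 2*f)
R = -2129/38 (R = 2 - (57 + 39/38) = 2 - 1*2205/38 = 2 - 2205/38 = -2129/38 ≈ -56.026)
(R + s(-12))*g(11, -3) = (-2129/38 - 1/(-1 - 12))*(2 + 2*11) = (-2129/38 - 1/(-13))*(2 + 22) = (-2129/38 - 1*(-1/13))*24 = (-2129/38 + 1/13)*24 = -27639/494*24 = -331668/247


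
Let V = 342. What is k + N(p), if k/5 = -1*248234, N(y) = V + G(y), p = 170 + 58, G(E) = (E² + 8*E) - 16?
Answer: -1187036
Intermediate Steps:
G(E) = -16 + E² + 8*E
p = 228
N(y) = 326 + y² + 8*y (N(y) = 342 + (-16 + y² + 8*y) = 326 + y² + 8*y)
k = -1241170 (k = 5*(-1*248234) = 5*(-248234) = -1241170)
k + N(p) = -1241170 + (326 + 228² + 8*228) = -1241170 + (326 + 51984 + 1824) = -1241170 + 54134 = -1187036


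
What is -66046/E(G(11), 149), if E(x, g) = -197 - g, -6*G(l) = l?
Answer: 33023/173 ≈ 190.88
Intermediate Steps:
G(l) = -l/6
-66046/E(G(11), 149) = -66046/(-197 - 1*149) = -66046/(-197 - 149) = -66046/(-346) = -66046*(-1/346) = 33023/173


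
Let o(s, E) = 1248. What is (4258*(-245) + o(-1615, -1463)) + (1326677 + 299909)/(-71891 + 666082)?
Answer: -47624832012/45707 ≈ -1.0420e+6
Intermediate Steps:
(4258*(-245) + o(-1615, -1463)) + (1326677 + 299909)/(-71891 + 666082) = (4258*(-245) + 1248) + (1326677 + 299909)/(-71891 + 666082) = (-1043210 + 1248) + 1626586/594191 = -1041962 + 1626586*(1/594191) = -1041962 + 125122/45707 = -47624832012/45707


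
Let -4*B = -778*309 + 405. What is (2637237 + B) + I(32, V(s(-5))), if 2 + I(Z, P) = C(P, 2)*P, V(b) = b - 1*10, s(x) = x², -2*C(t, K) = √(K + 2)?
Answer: 10788877/4 ≈ 2.6972e+6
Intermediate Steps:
C(t, K) = -√(2 + K)/2 (C(t, K) = -√(K + 2)/2 = -√(2 + K)/2)
V(b) = -10 + b (V(b) = b - 10 = -10 + b)
I(Z, P) = -2 - P (I(Z, P) = -2 + (-√(2 + 2)/2)*P = -2 + (-√4/2)*P = -2 + (-½*2)*P = -2 - P)
B = 239997/4 (B = -(-778*309 + 405)/4 = -(-240402 + 405)/4 = -¼*(-239997) = 239997/4 ≈ 59999.)
(2637237 + B) + I(32, V(s(-5))) = (2637237 + 239997/4) + (-2 - (-10 + (-5)²)) = 10788945/4 + (-2 - (-10 + 25)) = 10788945/4 + (-2 - 1*15) = 10788945/4 + (-2 - 15) = 10788945/4 - 17 = 10788877/4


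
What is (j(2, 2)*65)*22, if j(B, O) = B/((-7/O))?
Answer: -5720/7 ≈ -817.14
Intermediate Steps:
j(B, O) = -B*O/7 (j(B, O) = B*(-O/7) = -B*O/7)
(j(2, 2)*65)*22 = (-⅐*2*2*65)*22 = -4/7*65*22 = -260/7*22 = -5720/7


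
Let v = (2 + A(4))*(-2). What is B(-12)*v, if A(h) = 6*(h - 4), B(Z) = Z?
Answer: 48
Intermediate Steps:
A(h) = -24 + 6*h (A(h) = 6*(-4 + h) = -24 + 6*h)
v = -4 (v = (2 + (-24 + 6*4))*(-2) = (2 + (-24 + 24))*(-2) = (2 + 0)*(-2) = 2*(-2) = -4)
B(-12)*v = -12*(-4) = 48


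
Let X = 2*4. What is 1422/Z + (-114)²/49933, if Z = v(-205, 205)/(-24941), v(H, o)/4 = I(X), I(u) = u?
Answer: -885464227647/798928 ≈ -1.1083e+6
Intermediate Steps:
X = 8
v(H, o) = 32 (v(H, o) = 4*8 = 32)
Z = -32/24941 (Z = 32/(-24941) = 32*(-1/24941) = -32/24941 ≈ -0.0012830)
1422/Z + (-114)²/49933 = 1422/(-32/24941) + (-114)²/49933 = 1422*(-24941/32) + 12996*(1/49933) = -17733051/16 + 12996/49933 = -885464227647/798928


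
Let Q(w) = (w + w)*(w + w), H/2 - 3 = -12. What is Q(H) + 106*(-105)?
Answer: -9834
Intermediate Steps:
H = -18 (H = 6 + 2*(-12) = 6 - 24 = -18)
Q(w) = 4*w² (Q(w) = (2*w)*(2*w) = 4*w²)
Q(H) + 106*(-105) = 4*(-18)² + 106*(-105) = 4*324 - 11130 = 1296 - 11130 = -9834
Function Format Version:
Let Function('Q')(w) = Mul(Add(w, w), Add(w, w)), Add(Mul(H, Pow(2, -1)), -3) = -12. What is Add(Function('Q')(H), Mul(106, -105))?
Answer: -9834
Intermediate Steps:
H = -18 (H = Add(6, Mul(2, -12)) = Add(6, -24) = -18)
Function('Q')(w) = Mul(4, Pow(w, 2)) (Function('Q')(w) = Mul(Mul(2, w), Mul(2, w)) = Mul(4, Pow(w, 2)))
Add(Function('Q')(H), Mul(106, -105)) = Add(Mul(4, Pow(-18, 2)), Mul(106, -105)) = Add(Mul(4, 324), -11130) = Add(1296, -11130) = -9834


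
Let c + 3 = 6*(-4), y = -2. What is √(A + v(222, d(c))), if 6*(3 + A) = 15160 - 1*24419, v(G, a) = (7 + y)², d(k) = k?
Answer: I*√54762/6 ≈ 39.002*I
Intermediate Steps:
c = -27 (c = -3 + 6*(-4) = -3 - 24 = -27)
v(G, a) = 25 (v(G, a) = (7 - 2)² = 5² = 25)
A = -9277/6 (A = -3 + (15160 - 1*24419)/6 = -3 + (15160 - 24419)/6 = -3 + (⅙)*(-9259) = -3 - 9259/6 = -9277/6 ≈ -1546.2)
√(A + v(222, d(c))) = √(-9277/6 + 25) = √(-9127/6) = I*√54762/6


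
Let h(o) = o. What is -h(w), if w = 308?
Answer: -308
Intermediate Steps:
-h(w) = -1*308 = -308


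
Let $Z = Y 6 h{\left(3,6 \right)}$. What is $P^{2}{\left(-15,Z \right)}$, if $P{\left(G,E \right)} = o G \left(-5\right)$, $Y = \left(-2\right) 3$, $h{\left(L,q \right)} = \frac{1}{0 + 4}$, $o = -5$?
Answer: $140625$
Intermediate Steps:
$h{\left(L,q \right)} = \frac{1}{4}$
$Y = -6$
$Z = -9$ ($Z = \left(-6\right) 6 \cdot \frac{1}{4} = \left(-36\right) \frac{1}{4} = -9$)
$P{\left(G,E \right)} = 25 G$ ($P{\left(G,E \right)} = - 5 G \left(-5\right) = 25 G$)
$P^{2}{\left(-15,Z \right)} = \left(25 \left(-15\right)\right)^{2} = \left(-375\right)^{2} = 140625$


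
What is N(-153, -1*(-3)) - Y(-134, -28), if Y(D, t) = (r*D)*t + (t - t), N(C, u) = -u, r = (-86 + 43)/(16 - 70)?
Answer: -80749/27 ≈ -2990.7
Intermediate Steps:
r = 43/54 (r = -43/(-54) = -43*(-1/54) = 43/54 ≈ 0.79630)
Y(D, t) = 43*D*t/54 (Y(D, t) = (43*D/54)*t + (t - t) = 43*D*t/54 + 0 = 43*D*t/54)
N(-153, -1*(-3)) - Y(-134, -28) = -(-1)*(-3) - 43*(-134)*(-28)/54 = -1*3 - 1*80668/27 = -3 - 80668/27 = -80749/27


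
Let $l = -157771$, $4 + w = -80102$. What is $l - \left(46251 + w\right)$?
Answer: $-123916$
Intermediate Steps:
$w = -80106$ ($w = -4 - 80102 = -80106$)
$l - \left(46251 + w\right) = -157771 - \left(46251 - 80106\right) = -157771 - -33855 = -157771 + 33855 = -123916$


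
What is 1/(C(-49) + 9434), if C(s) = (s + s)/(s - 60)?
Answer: 109/1028404 ≈ 0.00010599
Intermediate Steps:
C(s) = 2*s/(-60 + s) (C(s) = (2*s)/(-60 + s) = 2*s/(-60 + s))
1/(C(-49) + 9434) = 1/(2*(-49)/(-60 - 49) + 9434) = 1/(2*(-49)/(-109) + 9434) = 1/(2*(-49)*(-1/109) + 9434) = 1/(98/109 + 9434) = 1/(1028404/109) = 109/1028404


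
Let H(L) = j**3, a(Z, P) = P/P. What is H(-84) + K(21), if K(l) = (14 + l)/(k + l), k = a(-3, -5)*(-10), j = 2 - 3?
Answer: 24/11 ≈ 2.1818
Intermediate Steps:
a(Z, P) = 1
j = -1
k = -10 (k = 1*(-10) = -10)
H(L) = -1 (H(L) = (-1)**3 = -1)
K(l) = (14 + l)/(-10 + l)
H(-84) + K(21) = -1 + (14 + 21)/(-10 + 21) = -1 + 35/11 = 24/11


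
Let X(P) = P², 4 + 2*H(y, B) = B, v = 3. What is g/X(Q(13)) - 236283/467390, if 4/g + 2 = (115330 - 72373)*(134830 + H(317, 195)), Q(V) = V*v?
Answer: -4166003838834124409/8240747469070686570 ≈ -0.50554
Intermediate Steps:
H(y, B) = -2 + B/2
Q(V) = 3*V (Q(V) = V*3 = 3*V)
g = 8/11591989403 (g = 4/(-2 + (115330 - 72373)*(134830 + (-2 + (½)*195))) = 4/(-2 + 42957*(134830 + (-2 + 195/2))) = 4/(-2 + 42957*(134830 + 191/2)) = 4/(-2 + 42957*(269851/2)) = 4/(-2 + 11591989407/2) = 4/(11591989403/2) = 4*(2/11591989403) = 8/11591989403 ≈ 6.9013e-10)
g/X(Q(13)) - 236283/467390 = 8/(11591989403*((3*13)²)) - 236283/467390 = 8/(11591989403*(39²)) - 236283*1/467390 = (8/11591989403)/1521 - 236283/467390 = (8/11591989403)*(1/1521) - 236283/467390 = 8/17631415881963 - 236283/467390 = -4166003838834124409/8240747469070686570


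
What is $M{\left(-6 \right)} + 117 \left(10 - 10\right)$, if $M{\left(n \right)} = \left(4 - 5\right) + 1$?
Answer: $0$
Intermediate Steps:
$M{\left(n \right)} = 0$ ($M{\left(n \right)} = -1 + 1 = 0$)
$M{\left(-6 \right)} + 117 \left(10 - 10\right) = 0 + 117 \left(10 - 10\right) = 0 + 117 \cdot 0 = 0 + 0 = 0$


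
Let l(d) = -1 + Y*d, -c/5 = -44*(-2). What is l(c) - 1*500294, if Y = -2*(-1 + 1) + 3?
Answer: -501615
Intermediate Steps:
Y = 3 (Y = -2*0 + 3 = 0 + 3 = 3)
c = -440 (c = -(-220)*(-2) = -5*88 = -440)
l(d) = -1 + 3*d
l(c) - 1*500294 = (-1 + 3*(-440)) - 1*500294 = (-1 - 1320) - 500294 = -1321 - 500294 = -501615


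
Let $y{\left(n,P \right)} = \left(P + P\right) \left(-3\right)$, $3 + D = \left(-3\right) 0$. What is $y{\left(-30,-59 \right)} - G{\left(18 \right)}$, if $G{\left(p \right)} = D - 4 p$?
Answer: $429$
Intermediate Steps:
$D = -3$ ($D = -3 - 0 = -3 + 0 = -3$)
$y{\left(n,P \right)} = - 6 P$ ($y{\left(n,P \right)} = 2 P \left(-3\right) = - 6 P$)
$G{\left(p \right)} = -3 - 4 p$
$y{\left(-30,-59 \right)} - G{\left(18 \right)} = \left(-6\right) \left(-59\right) - \left(-3 - 72\right) = 354 - \left(-3 - 72\right) = 354 - -75 = 354 + 75 = 429$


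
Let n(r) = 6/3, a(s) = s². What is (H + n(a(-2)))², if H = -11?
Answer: 81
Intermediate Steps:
n(r) = 2 (n(r) = 6*(⅓) = 2)
(H + n(a(-2)))² = (-11 + 2)² = (-9)² = 81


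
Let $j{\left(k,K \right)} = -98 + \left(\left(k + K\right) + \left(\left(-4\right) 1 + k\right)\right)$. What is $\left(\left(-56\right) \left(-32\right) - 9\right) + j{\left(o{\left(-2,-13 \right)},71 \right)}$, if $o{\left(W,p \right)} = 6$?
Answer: $1764$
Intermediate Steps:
$j{\left(k,K \right)} = -102 + K + 2 k$ ($j{\left(k,K \right)} = -98 + \left(\left(K + k\right) + \left(-4 + k\right)\right) = -98 + \left(-4 + K + 2 k\right) = -102 + K + 2 k$)
$\left(\left(-56\right) \left(-32\right) - 9\right) + j{\left(o{\left(-2,-13 \right)},71 \right)} = \left(\left(-56\right) \left(-32\right) - 9\right) + \left(-102 + 71 + 2 \cdot 6\right) = \left(1792 - 9\right) + \left(-102 + 71 + 12\right) = 1783 - 19 = 1764$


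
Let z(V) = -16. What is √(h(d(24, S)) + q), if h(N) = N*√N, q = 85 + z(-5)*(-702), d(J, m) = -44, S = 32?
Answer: √(11317 - 88*I*√11) ≈ 106.39 - 1.372*I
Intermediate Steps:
q = 11317 (q = 85 - 16*(-702) = 85 + 11232 = 11317)
h(N) = N^(3/2)
√(h(d(24, S)) + q) = √((-44)^(3/2) + 11317) = √(-88*I*√11 + 11317) = √(11317 - 88*I*√11)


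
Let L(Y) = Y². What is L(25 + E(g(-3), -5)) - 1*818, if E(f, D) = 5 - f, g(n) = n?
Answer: 271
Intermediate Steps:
L(25 + E(g(-3), -5)) - 1*818 = (25 + (5 - 1*(-3)))² - 1*818 = (25 + (5 + 3))² - 818 = (25 + 8)² - 818 = 33² - 818 = 1089 - 818 = 271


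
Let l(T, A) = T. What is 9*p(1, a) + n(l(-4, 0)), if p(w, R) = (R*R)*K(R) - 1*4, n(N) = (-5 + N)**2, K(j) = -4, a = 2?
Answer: -99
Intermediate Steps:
p(w, R) = -4 - 4*R**2 (p(w, R) = (R*R)*(-4) - 1*4 = R**2*(-4) - 4 = -4*R**2 - 4 = -4 - 4*R**2)
9*p(1, a) + n(l(-4, 0)) = 9*(-4 - 4*2**2) + (-5 - 4)**2 = 9*(-4 - 4*4) + (-9)**2 = 9*(-4 - 16) + 81 = 9*(-20) + 81 = -180 + 81 = -99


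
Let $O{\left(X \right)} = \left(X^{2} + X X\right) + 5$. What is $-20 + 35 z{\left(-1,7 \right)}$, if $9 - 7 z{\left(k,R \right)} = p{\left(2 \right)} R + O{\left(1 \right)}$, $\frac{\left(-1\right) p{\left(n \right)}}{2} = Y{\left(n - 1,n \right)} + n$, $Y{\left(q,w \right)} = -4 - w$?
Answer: $-290$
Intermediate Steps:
$O{\left(X \right)} = 5 + 2 X^{2}$ ($O{\left(X \right)} = \left(X^{2} + X^{2}\right) + 5 = 2 X^{2} + 5 = 5 + 2 X^{2}$)
$p{\left(n \right)} = 8$ ($p{\left(n \right)} = - 2 \left(\left(-4 - n\right) + n\right) = \left(-2\right) \left(-4\right) = 8$)
$z{\left(k,R \right)} = \frac{2}{7} - \frac{8 R}{7}$ ($z{\left(k,R \right)} = \frac{9}{7} - \frac{8 R + \left(5 + 2 \cdot 1^{2}\right)}{7} = \frac{9}{7} - \frac{8 R + \left(5 + 2 \cdot 1\right)}{7} = \frac{9}{7} - \frac{8 R + \left(5 + 2\right)}{7} = \frac{9}{7} - \frac{8 R + 7}{7} = \frac{9}{7} - \frac{7 + 8 R}{7} = \frac{9}{7} - \left(1 + \frac{8 R}{7}\right) = \frac{2}{7} - \frac{8 R}{7}$)
$-20 + 35 z{\left(-1,7 \right)} = -20 + 35 \left(\frac{2}{7} - 8\right) = -20 + 35 \left(- \frac{54}{7}\right) = -20 - 270 = -290$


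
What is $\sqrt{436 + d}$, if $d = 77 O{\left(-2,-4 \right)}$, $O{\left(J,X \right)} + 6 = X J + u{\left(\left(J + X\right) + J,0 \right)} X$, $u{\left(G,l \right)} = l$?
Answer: $\sqrt{590} \approx 24.29$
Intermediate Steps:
$O{\left(J,X \right)} = -6 + J X$ ($O{\left(J,X \right)} = -6 + \left(X J + 0 X\right) = -6 + \left(J X + 0\right) = -6 + J X$)
$d = 154$ ($d = 77 \left(-6 - -8\right) = 77 \left(-6 + 8\right) = 77 \cdot 2 = 154$)
$\sqrt{436 + d} = \sqrt{436 + 154} = \sqrt{590}$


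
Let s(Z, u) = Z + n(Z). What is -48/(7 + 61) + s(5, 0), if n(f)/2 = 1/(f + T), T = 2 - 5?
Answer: 90/17 ≈ 5.2941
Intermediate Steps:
T = -3
n(f) = 2/(-3 + f) (n(f) = 2/(f - 3) = 2/(-3 + f))
s(Z, u) = Z + 2/(-3 + Z)
-48/(7 + 61) + s(5, 0) = -48/(7 + 61) + (2 + 5*(-3 + 5))/(-3 + 5) = -48/68 + (2 + 5*2)/2 = -48*1/68 + (2 + 10)/2 = -12/17 + (½)*12 = -12/17 + 6 = 90/17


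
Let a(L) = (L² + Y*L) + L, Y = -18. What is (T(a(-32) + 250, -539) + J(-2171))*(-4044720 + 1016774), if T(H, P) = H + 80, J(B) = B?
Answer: 826629258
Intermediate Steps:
a(L) = L² - 17*L (a(L) = (L² - 18*L) + L = L² - 17*L)
T(H, P) = 80 + H
(T(a(-32) + 250, -539) + J(-2171))*(-4044720 + 1016774) = ((80 + (-32*(-17 - 32) + 250)) - 2171)*(-4044720 + 1016774) = ((80 + (-32*(-49) + 250)) - 2171)*(-3027946) = ((80 + (1568 + 250)) - 2171)*(-3027946) = ((80 + 1818) - 2171)*(-3027946) = (1898 - 2171)*(-3027946) = -273*(-3027946) = 826629258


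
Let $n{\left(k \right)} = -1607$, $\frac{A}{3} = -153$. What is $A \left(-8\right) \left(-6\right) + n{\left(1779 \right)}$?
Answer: $-23639$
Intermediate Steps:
$A = -459$ ($A = 3 \left(-153\right) = -459$)
$A \left(-8\right) \left(-6\right) + n{\left(1779 \right)} = \left(-459\right) \left(-8\right) \left(-6\right) - 1607 = 3672 \left(-6\right) - 1607 = -22032 - 1607 = -23639$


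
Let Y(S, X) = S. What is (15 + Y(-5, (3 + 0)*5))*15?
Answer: 150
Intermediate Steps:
(15 + Y(-5, (3 + 0)*5))*15 = (15 - 5)*15 = 10*15 = 150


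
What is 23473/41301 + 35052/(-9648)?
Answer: -33922643/11068668 ≈ -3.0647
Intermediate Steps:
23473/41301 + 35052/(-9648) = 23473*(1/41301) + 35052*(-1/9648) = 23473/41301 - 2921/804 = -33922643/11068668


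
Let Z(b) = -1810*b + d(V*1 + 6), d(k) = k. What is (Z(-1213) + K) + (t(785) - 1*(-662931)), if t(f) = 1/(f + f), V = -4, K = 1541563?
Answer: 6908040821/1570 ≈ 4.4000e+6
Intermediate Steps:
t(f) = 1/(2*f)
Z(b) = 2 - 1810*b (Z(b) = -1810*b + (-4*1 + 6) = -1810*b + (-4 + 6) = -1810*b + 2 = 2 - 1810*b)
(Z(-1213) + K) + (t(785) - 1*(-662931)) = ((2 - 1810*(-1213)) + 1541563) + ((1/2)/785 - 1*(-662931)) = ((2 + 2195530) + 1541563) + ((1/2)*(1/785) + 662931) = (2195532 + 1541563) + (1/1570 + 662931) = 3737095 + 1040801671/1570 = 6908040821/1570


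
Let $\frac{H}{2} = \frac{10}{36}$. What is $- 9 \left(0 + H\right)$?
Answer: $-5$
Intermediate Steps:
$H = \frac{5}{9}$ ($H = 2 \cdot \frac{10}{36} = 2 \cdot 10 \cdot \frac{1}{36} = 2 \cdot \frac{5}{18} = \frac{5}{9} \approx 0.55556$)
$- 9 \left(0 + H\right) = - 9 \left(0 + \frac{5}{9}\right) = \left(-9\right) \frac{5}{9} = -5$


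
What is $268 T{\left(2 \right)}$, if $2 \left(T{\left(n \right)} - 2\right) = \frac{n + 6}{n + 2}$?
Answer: $804$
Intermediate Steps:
$T{\left(n \right)} = 2 + \frac{6 + n}{2 \left(2 + n\right)}$ ($T{\left(n \right)} = 2 + \frac{\left(n + 6\right) \frac{1}{n + 2}}{2} = 2 + \frac{\left(6 + n\right) \frac{1}{2 + n}}{2} = 2 + \frac{\frac{1}{2 + n} \left(6 + n\right)}{2} = 2 + \frac{6 + n}{2 \left(2 + n\right)}$)
$268 T{\left(2 \right)} = 268 \frac{14 + 5 \cdot 2}{2 \left(2 + 2\right)} = 268 \frac{14 + 10}{2 \cdot 4} = 268 \cdot \frac{1}{2} \cdot \frac{1}{4} \cdot 24 = 268 \cdot 3 = 804$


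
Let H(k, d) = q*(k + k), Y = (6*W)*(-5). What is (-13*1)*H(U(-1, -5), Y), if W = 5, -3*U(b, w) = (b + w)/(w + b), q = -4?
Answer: -104/3 ≈ -34.667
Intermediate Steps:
U(b, w) = -⅓ (U(b, w) = -(b + w)/(3*(w + b)) = -(b + w)/(3*(b + w)) = -⅓*1 = -⅓)
Y = -150 (Y = (6*5)*(-5) = 30*(-5) = -150)
H(k, d) = -8*k (H(k, d) = -4*(k + k) = -8*k)
(-13*1)*H(U(-1, -5), Y) = (-13*1)*(-8*(-⅓)) = -13*8/3 = -104/3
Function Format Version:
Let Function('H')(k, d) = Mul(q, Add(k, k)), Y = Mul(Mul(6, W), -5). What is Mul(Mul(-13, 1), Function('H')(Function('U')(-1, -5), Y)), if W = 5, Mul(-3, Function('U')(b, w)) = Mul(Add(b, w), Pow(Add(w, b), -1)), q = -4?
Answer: Rational(-104, 3) ≈ -34.667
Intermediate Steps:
Function('U')(b, w) = Rational(-1, 3) (Function('U')(b, w) = Mul(Rational(-1, 3), Mul(Add(b, w), Pow(Add(w, b), -1))) = Mul(Rational(-1, 3), Mul(Add(b, w), Pow(Add(b, w), -1))) = Mul(Rational(-1, 3), 1) = Rational(-1, 3))
Y = -150 (Y = Mul(Mul(6, 5), -5) = Mul(30, -5) = -150)
Function('H')(k, d) = Mul(-8, k) (Function('H')(k, d) = Mul(-4, Add(k, k)) = Mul(-4, Mul(2, k)) = Mul(-8, k))
Mul(Mul(-13, 1), Function('H')(Function('U')(-1, -5), Y)) = Mul(Mul(-13, 1), Mul(-8, Rational(-1, 3))) = Mul(-13, Rational(8, 3)) = Rational(-104, 3)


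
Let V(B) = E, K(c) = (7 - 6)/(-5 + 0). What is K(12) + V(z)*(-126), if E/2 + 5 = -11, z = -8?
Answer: 20159/5 ≈ 4031.8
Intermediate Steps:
K(c) = -⅕ (K(c) = 1/(-5) = 1*(-⅕) = -⅕)
E = -32 (E = -10 + 2*(-11) = -10 - 22 = -32)
V(B) = -32
K(12) + V(z)*(-126) = -⅕ - 32*(-126) = -⅕ + 4032 = 20159/5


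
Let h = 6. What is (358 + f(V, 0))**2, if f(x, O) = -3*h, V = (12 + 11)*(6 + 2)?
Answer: 115600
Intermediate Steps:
V = 184 (V = 23*8 = 184)
f(x, O) = -18 (f(x, O) = -3*6 = -18)
(358 + f(V, 0))**2 = (358 - 18)**2 = 340**2 = 115600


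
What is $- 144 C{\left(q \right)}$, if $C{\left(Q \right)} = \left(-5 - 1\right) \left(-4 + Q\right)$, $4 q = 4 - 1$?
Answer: $-2808$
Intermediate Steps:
$q = \frac{3}{4}$ ($q = \frac{4 - 1}{4} = \frac{1}{4} \cdot 3 = \frac{3}{4} \approx 0.75$)
$C{\left(Q \right)} = 24 - 6 Q$ ($C{\left(Q \right)} = - 6 \left(-4 + Q\right) = 24 - 6 Q$)
$- 144 C{\left(q \right)} = - 144 \left(24 - \frac{9}{2}\right) = \left(-144\right) \frac{39}{2} = -2808$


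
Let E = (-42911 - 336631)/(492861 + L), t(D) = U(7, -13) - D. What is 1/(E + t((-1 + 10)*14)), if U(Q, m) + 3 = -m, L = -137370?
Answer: -118497/13872166 ≈ -0.0085421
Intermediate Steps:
U(Q, m) = -3 - m
t(D) = 10 - D (t(D) = (-3 - 1*(-13)) - D = (-3 + 13) - D = 10 - D)
E = -126514/118497 (E = (-42911 - 336631)/(492861 - 137370) = -379542/355491 = -379542*1/355491 = -126514/118497 ≈ -1.0677)
1/(E + t((-1 + 10)*14)) = 1/(-126514/118497 + (10 - (-1 + 10)*14)) = 1/(-126514/118497 + (10 - 9*14)) = 1/(-126514/118497 + (10 - 1*126)) = 1/(-126514/118497 + (10 - 126)) = 1/(-126514/118497 - 116) = 1/(-13872166/118497) = -118497/13872166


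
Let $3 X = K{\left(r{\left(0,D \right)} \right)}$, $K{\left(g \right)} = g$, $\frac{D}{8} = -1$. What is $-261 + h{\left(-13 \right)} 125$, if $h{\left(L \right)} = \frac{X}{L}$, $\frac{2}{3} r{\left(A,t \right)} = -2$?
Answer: $- \frac{3268}{13} \approx -251.38$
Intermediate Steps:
$D = -8$ ($D = 8 \left(-1\right) = -8$)
$r{\left(A,t \right)} = -3$ ($r{\left(A,t \right)} = \frac{3}{2} \left(-2\right) = -3$)
$X = -1$ ($X = \frac{1}{3} \left(-3\right) = -1$)
$h{\left(L \right)} = - \frac{1}{L}$
$-261 + h{\left(-13 \right)} 125 = -261 + - \frac{1}{-13} \cdot 125 = -261 + \left(-1\right) \left(- \frac{1}{13}\right) 125 = -261 + \frac{1}{13} \cdot 125 = -261 + \frac{125}{13} = - \frac{3268}{13}$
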